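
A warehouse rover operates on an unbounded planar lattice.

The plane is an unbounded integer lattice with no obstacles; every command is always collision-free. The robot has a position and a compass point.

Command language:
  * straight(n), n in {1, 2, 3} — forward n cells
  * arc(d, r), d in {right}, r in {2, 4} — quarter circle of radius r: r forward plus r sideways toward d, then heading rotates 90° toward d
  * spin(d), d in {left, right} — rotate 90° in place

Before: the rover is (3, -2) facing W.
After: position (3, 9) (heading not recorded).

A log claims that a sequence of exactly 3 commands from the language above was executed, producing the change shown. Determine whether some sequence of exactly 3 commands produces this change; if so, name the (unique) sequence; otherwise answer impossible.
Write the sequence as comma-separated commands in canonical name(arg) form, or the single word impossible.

t0: (3, -2) facing W
t=1 arc(right, 4) ⇒ (-1, 2) facing N
t=2 straight(3) ⇒ (-1, 5) facing N
t=3 arc(right, 4) ⇒ (3, 9) facing E
uniquely the one of 343 3-step routes that fits.

arc(right, 4), straight(3), arc(right, 4)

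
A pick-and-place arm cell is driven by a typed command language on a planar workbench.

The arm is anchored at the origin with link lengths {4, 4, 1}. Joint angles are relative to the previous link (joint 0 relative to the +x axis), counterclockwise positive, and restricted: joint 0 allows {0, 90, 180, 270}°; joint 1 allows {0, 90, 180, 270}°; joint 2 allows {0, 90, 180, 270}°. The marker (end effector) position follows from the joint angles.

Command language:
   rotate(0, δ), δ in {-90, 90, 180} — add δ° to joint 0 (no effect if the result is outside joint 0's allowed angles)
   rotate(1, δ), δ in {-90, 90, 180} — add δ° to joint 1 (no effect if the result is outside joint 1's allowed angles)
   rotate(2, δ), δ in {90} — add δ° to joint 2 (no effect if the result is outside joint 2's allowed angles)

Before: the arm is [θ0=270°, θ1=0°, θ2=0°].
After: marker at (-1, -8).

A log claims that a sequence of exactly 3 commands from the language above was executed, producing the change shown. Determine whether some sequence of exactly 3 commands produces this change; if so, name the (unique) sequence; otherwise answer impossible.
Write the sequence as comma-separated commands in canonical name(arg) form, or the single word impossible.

rotate(2, 90), rotate(2, 90), rotate(2, 90)

t0: [θ0=270°, θ1=0°, θ2=0°]
step 1 (rotate(2, 90)): [θ0=270°, θ1=0°, θ2=90°]
step 2 (rotate(2, 90)): [θ0=270°, θ1=0°, θ2=180°]
step 3 (rotate(2, 90)): [θ0=270°, θ1=0°, θ2=270°]
no rival 3-sequence matches.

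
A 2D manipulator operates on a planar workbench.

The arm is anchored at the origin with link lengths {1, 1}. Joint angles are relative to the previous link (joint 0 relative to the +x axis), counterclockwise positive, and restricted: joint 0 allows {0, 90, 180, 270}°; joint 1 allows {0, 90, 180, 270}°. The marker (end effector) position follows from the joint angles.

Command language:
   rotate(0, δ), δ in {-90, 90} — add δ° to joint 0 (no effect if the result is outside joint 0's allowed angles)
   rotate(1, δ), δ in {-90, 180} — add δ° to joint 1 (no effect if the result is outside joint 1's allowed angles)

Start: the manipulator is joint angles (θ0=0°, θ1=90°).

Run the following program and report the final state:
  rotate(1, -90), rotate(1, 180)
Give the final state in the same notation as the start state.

begin: joint angles (θ0=0°, θ1=90°)
t=1 rotate(1, -90) ⇒ joint angles (θ0=0°, θ1=0°)
t=2 rotate(1, 180) ⇒ joint angles (θ0=0°, θ1=180°)

joint angles (θ0=0°, θ1=180°)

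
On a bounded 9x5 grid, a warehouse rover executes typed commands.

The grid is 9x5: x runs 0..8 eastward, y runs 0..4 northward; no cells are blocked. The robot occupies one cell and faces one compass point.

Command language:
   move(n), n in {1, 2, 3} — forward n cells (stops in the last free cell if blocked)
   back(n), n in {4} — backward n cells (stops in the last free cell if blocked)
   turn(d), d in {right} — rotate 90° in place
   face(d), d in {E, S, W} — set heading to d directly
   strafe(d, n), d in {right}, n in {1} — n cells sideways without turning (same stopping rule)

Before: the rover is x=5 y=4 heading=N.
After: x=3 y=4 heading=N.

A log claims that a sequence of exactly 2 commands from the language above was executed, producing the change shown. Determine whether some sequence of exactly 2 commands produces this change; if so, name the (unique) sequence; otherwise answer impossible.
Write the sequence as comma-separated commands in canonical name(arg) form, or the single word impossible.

impossible

all 81 sequences checked — none match.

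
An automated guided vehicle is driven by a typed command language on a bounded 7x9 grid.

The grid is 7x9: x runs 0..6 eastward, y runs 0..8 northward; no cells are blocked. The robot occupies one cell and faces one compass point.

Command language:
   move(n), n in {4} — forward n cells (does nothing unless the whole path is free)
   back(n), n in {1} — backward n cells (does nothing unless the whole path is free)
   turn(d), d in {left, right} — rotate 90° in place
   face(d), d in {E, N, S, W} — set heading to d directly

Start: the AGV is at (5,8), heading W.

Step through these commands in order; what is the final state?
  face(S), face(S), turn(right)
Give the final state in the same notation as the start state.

at (5,8), heading W

begin: at (5,8), heading W
1. face(S) → at (5,8), heading S
2. face(S) → at (5,8), heading S
3. turn(right) → at (5,8), heading W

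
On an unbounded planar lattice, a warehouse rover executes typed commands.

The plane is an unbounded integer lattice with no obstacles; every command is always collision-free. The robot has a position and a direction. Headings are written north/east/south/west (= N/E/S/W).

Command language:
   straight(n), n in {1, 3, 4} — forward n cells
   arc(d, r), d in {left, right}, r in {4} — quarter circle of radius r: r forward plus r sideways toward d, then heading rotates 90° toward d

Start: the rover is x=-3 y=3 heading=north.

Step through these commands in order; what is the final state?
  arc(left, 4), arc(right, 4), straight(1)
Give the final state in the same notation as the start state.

x=-11 y=12 heading=north

initial: x=-3 y=3 heading=north
1. arc(left, 4) → x=-7 y=7 heading=west
2. arc(right, 4) → x=-11 y=11 heading=north
3. straight(1) → x=-11 y=12 heading=north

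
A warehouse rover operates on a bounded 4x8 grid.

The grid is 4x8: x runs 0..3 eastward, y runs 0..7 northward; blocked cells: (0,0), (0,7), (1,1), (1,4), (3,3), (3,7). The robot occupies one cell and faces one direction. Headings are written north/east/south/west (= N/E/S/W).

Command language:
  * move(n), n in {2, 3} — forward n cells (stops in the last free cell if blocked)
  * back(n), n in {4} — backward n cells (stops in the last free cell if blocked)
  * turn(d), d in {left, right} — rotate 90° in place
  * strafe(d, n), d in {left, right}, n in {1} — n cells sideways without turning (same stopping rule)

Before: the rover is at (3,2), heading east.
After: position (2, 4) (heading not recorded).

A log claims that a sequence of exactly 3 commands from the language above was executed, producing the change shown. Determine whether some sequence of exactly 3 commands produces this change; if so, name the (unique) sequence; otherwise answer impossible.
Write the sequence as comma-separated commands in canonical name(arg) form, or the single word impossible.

key: order matters: swapping turn(left) and move(2) lands elsewhere
from: at (3,2), heading east
[1] after turn(left): at (3,2), heading north
[2] after strafe(left, 1): at (2,2), heading north
[3] after move(2): at (2,4), heading north
no other 3-command option fits: unique.

turn(left), strafe(left, 1), move(2)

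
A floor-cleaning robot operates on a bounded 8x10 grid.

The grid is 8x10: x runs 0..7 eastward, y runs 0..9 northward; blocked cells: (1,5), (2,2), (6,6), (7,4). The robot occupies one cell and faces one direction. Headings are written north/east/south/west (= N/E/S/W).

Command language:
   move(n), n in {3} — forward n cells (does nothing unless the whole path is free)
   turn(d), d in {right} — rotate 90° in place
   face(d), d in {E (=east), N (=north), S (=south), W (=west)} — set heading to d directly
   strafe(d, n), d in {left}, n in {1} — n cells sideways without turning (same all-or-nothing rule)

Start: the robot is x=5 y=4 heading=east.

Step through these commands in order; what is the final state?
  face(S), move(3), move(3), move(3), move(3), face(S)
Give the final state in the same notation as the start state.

begin: x=5 y=4 heading=east
[1] after face(S): x=5 y=4 heading=south
[2] after move(3): x=5 y=1 heading=south
[3] after move(3): x=5 y=1 heading=south
[4] after move(3): x=5 y=1 heading=south
[5] after move(3): x=5 y=1 heading=south
[6] after face(S): x=5 y=1 heading=south

x=5 y=1 heading=south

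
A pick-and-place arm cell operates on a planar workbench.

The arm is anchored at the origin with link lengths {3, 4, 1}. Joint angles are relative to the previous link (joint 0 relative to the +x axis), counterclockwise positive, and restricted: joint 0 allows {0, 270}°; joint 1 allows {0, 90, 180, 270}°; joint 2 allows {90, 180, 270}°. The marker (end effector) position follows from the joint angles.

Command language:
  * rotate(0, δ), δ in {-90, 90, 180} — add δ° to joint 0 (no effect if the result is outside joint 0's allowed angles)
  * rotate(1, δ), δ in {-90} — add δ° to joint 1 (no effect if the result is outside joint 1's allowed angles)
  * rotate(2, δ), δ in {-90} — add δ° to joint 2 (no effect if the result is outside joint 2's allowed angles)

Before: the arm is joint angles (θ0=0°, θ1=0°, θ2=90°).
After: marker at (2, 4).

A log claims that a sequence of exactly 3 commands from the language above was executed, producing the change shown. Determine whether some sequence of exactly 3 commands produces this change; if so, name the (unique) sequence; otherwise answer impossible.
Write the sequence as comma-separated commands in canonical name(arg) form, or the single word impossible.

rotate(1, -90), rotate(1, -90), rotate(1, -90)

initial: joint angles (θ0=0°, θ1=0°, θ2=90°)
step 1 (rotate(1, -90)): joint angles (θ0=0°, θ1=270°, θ2=90°)
step 2 (rotate(1, -90)): joint angles (θ0=0°, θ1=180°, θ2=90°)
step 3 (rotate(1, -90)): joint angles (θ0=0°, θ1=90°, θ2=90°)
no other 3-command option fits: unique.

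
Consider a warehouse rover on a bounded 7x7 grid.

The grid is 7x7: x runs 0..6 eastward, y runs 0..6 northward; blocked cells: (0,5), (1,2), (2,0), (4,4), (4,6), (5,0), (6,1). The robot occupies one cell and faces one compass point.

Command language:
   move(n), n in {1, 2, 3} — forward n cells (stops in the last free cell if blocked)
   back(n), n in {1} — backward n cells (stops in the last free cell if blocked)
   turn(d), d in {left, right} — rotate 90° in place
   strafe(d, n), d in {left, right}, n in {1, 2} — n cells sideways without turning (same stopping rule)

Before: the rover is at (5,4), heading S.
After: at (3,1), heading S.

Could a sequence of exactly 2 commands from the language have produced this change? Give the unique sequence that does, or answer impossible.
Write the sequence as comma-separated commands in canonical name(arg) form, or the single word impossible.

move(3), strafe(right, 2)

key: still facing S at the end — nothing in the sequence rotates
initial: at (5,4), heading S
[1] after move(3): at (5,1), heading S
[2] after strafe(right, 2): at (3,1), heading S
no rival 2-sequence matches.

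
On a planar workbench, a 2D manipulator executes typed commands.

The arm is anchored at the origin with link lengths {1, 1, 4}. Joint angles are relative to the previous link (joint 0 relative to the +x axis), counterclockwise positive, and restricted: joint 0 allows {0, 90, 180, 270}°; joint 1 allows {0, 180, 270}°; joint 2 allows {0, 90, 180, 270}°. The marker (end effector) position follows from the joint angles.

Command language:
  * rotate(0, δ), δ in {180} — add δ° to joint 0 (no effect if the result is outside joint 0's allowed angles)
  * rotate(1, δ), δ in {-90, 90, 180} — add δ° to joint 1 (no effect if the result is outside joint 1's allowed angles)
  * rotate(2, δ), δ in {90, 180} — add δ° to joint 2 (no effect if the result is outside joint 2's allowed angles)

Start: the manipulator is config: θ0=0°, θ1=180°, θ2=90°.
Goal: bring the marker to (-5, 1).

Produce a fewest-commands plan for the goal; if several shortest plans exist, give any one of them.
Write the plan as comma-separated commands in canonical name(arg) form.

rotate(0, 180), rotate(1, 90)

from: config: θ0=0°, θ1=180°, θ2=90°
step 1 (rotate(0, 180)): config: θ0=180°, θ1=180°, θ2=90°
step 2 (rotate(1, 90)): config: θ0=180°, θ1=270°, θ2=90°
minimal: 2 command(s), checked below 2.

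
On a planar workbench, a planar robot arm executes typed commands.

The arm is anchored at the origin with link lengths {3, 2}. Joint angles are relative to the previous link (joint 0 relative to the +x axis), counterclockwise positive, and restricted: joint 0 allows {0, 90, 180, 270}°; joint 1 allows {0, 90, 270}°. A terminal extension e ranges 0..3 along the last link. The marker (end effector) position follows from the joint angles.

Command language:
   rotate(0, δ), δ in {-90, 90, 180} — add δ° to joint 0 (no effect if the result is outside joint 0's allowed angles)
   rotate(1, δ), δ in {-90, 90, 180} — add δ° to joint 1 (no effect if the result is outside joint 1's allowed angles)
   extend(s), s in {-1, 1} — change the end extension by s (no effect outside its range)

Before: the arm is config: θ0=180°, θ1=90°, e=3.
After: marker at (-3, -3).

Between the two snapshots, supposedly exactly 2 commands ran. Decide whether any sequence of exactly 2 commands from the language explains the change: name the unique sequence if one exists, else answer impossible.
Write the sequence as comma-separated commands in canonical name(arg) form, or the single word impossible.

extend(-1), extend(-1)

t0: config: θ0=180°, θ1=90°, e=3
t=1 extend(-1) ⇒ config: θ0=180°, θ1=90°, e=2
t=2 extend(-1) ⇒ config: θ0=180°, θ1=90°, e=1
all 64 alternatives checked — unique.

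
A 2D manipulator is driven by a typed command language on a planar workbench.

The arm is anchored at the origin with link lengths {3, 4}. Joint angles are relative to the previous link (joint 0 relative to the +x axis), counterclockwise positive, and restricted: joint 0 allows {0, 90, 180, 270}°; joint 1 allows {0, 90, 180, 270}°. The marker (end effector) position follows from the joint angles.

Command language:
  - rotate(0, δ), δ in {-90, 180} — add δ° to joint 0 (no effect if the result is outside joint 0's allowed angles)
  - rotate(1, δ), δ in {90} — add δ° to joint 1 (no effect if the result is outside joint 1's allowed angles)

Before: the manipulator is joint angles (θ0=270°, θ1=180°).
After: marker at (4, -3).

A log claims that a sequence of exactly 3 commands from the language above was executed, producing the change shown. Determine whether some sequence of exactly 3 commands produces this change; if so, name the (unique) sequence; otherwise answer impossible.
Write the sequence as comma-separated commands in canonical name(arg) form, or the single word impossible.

t0: joint angles (θ0=270°, θ1=180°)
[1] after rotate(1, 90): joint angles (θ0=270°, θ1=270°)
[2] after rotate(1, 90): joint angles (θ0=270°, θ1=0°)
[3] after rotate(1, 90): joint angles (θ0=270°, θ1=90°)
uniquely the one of 27 3-step routes that fits.

rotate(1, 90), rotate(1, 90), rotate(1, 90)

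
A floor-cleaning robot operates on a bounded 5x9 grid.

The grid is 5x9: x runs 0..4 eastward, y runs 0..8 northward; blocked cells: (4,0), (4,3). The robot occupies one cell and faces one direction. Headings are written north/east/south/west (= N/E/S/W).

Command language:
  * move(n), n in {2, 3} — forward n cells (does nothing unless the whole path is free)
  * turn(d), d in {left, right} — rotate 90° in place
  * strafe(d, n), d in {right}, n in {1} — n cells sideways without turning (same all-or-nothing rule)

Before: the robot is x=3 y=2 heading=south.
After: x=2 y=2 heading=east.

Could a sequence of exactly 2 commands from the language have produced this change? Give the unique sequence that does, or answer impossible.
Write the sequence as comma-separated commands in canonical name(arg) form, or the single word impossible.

key: running turn(left) before strafe(right, 1) would end elsewhere — order is forced
start: x=3 y=2 heading=south
[1] after strafe(right, 1): x=2 y=2 heading=south
[2] after turn(left): x=2 y=2 heading=east
no other 2-command option fits: unique.

strafe(right, 1), turn(left)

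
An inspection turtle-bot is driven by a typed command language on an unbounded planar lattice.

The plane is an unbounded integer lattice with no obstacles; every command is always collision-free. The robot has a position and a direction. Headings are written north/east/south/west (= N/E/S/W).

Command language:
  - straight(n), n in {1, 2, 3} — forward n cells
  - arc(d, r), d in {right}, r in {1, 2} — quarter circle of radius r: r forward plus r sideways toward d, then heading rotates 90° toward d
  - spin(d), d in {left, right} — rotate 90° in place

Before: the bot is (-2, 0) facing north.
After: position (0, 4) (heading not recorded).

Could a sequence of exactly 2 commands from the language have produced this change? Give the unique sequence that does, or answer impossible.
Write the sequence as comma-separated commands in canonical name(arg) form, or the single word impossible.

straight(2), arc(right, 2)

key: running arc(right, 2) before straight(2) would end elsewhere — order is forced
begin: (-2, 0) facing north
1. straight(2) → (-2, 2) facing north
2. arc(right, 2) → (0, 4) facing east
no other 2-command option fits: unique.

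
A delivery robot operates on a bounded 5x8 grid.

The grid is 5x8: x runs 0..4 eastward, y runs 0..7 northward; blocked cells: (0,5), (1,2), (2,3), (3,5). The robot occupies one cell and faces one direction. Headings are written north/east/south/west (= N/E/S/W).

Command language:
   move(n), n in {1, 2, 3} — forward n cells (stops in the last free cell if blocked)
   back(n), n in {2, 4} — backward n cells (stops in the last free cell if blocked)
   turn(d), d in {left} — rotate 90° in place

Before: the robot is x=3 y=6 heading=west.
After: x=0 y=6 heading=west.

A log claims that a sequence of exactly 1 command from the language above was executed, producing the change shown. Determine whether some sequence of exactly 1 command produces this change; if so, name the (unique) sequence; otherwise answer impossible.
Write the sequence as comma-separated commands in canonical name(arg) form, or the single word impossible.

move(3)

key: still facing W — the one step turns nothing
begin: x=3 y=6 heading=west
1. move(3) → x=0 y=6 heading=west
no other 1-command option fits: unique.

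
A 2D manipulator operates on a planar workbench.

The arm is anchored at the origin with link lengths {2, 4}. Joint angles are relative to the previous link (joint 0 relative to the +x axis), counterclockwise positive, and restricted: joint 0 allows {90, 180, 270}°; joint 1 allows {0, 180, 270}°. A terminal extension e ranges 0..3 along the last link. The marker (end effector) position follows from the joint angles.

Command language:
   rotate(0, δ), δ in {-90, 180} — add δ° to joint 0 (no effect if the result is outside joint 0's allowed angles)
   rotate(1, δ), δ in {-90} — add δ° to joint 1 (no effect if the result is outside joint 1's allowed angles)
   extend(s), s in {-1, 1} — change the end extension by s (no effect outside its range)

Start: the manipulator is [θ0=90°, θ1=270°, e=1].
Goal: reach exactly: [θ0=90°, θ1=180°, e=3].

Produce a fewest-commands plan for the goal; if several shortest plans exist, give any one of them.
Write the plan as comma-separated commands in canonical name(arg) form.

begin: [θ0=90°, θ1=270°, e=1]
[1] after rotate(1, -90): [θ0=90°, θ1=180°, e=1]
[2] after extend(1): [θ0=90°, θ1=180°, e=2]
[3] after extend(1): [θ0=90°, θ1=180°, e=3]
minimal: 3 command(s), checked below 3.

rotate(1, -90), extend(1), extend(1)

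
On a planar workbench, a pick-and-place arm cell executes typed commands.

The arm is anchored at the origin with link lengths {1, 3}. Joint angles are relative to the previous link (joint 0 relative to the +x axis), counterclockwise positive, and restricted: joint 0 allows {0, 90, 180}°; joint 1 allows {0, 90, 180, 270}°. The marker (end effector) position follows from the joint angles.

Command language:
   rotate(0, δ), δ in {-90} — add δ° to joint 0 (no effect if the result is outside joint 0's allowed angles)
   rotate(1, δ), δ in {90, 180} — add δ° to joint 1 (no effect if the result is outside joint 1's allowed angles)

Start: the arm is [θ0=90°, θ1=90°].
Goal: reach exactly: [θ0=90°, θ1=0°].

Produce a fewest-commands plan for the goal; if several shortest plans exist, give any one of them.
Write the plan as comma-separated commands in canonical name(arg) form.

rotate(1, 180), rotate(1, 90)

begin: [θ0=90°, θ1=90°]
[1] after rotate(1, 180): [θ0=90°, θ1=270°]
[2] after rotate(1, 90): [θ0=90°, θ1=0°]
no 1-step plan works, so 2 is optimal.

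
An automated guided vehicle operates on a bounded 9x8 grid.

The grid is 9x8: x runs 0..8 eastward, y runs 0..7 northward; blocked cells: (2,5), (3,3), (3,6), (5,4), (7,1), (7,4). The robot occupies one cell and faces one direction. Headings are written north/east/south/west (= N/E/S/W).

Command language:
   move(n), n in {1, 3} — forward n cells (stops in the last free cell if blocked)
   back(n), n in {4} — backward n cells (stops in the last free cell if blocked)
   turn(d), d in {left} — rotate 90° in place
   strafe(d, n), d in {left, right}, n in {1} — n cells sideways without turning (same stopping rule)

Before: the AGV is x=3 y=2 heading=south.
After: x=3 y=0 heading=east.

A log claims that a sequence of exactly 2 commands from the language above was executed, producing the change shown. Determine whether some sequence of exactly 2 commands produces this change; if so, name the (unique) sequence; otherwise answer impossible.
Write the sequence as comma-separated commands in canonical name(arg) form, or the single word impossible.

key: cell and facing (now E) both changed — the 2 commands mix motion and turning
from: x=3 y=2 heading=south
[1] after move(3): x=3 y=0 heading=south
[2] after turn(left): x=3 y=0 heading=east
uniquely the one of 36 2-step routes that fits.

move(3), turn(left)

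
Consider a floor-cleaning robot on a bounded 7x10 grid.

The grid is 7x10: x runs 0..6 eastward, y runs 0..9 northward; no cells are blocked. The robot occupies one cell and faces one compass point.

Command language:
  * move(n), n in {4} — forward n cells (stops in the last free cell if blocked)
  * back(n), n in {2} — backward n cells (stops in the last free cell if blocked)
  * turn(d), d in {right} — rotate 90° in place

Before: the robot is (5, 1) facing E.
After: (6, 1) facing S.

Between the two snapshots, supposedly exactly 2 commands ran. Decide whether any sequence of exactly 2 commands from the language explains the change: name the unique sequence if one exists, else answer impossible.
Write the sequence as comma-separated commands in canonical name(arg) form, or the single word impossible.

key: order matters: swapping move(4) and turn(right) lands elsewhere
t0: (5, 1) facing E
t=1 move(4) ⇒ (6, 1) facing E
t=2 turn(right) ⇒ (6, 1) facing S
no other 2-command option fits: unique.

move(4), turn(right)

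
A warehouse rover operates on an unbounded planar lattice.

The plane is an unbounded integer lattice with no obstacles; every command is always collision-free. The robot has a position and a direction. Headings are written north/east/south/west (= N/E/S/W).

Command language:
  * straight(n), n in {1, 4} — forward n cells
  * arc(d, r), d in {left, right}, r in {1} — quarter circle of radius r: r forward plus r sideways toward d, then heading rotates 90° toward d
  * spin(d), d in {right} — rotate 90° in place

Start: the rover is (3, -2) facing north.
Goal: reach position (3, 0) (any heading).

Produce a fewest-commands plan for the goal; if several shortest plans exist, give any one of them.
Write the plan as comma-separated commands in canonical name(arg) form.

straight(1), straight(1)

start: (3, -2) facing north
[1] after straight(1): (3, -1) facing north
[2] after straight(1): (3, 0) facing north
nothing shorter than 2 reaches the goal.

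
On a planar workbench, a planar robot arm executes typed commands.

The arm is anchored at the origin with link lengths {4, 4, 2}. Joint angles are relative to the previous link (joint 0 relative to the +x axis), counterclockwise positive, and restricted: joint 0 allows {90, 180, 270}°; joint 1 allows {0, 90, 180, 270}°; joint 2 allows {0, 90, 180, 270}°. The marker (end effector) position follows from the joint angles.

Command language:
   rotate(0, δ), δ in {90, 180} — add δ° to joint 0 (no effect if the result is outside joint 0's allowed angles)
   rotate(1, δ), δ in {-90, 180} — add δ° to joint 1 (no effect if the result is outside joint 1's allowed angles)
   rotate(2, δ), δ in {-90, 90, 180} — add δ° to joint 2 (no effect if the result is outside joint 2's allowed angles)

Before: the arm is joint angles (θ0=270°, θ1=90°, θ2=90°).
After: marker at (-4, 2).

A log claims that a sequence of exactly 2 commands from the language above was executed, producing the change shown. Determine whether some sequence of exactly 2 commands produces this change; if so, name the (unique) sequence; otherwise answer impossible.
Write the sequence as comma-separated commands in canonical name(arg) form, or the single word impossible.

rotate(0, 90), rotate(0, 180)

key: running rotate(0, 180) before rotate(0, 90) would end elsewhere — order is forced
from: joint angles (θ0=270°, θ1=90°, θ2=90°)
step 1 (rotate(0, 90)): joint angles (θ0=270°, θ1=90°, θ2=90°)
step 2 (rotate(0, 180)): joint angles (θ0=90°, θ1=90°, θ2=90°)
no other 2-command option fits: unique.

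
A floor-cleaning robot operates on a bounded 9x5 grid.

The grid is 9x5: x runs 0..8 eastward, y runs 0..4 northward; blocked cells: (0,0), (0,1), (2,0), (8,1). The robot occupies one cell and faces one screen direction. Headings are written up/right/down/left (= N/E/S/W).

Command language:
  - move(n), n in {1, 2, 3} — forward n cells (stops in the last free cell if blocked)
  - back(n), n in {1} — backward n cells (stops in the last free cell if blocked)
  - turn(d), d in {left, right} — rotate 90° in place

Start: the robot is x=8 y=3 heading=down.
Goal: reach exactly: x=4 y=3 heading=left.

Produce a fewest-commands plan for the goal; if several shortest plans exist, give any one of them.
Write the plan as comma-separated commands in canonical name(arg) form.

initial: x=8 y=3 heading=down
[1] after turn(right): x=8 y=3 heading=left
[2] after move(1): x=7 y=3 heading=left
[3] after move(3): x=4 y=3 heading=left
nothing shorter than 3 reaches the goal.

turn(right), move(1), move(3)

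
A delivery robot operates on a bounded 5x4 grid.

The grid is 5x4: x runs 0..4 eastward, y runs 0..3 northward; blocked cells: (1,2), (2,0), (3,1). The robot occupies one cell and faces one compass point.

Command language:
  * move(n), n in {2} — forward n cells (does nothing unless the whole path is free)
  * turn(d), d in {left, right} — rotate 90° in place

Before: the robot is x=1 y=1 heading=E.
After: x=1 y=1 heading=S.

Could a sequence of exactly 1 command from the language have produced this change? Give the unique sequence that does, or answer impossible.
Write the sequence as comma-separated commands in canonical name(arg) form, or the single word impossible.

turn(right)

key: (1,1) unchanged — the single command moves nothing
begin: x=1 y=1 heading=E
1. turn(right) → x=1 y=1 heading=S
no rival 1-sequence matches.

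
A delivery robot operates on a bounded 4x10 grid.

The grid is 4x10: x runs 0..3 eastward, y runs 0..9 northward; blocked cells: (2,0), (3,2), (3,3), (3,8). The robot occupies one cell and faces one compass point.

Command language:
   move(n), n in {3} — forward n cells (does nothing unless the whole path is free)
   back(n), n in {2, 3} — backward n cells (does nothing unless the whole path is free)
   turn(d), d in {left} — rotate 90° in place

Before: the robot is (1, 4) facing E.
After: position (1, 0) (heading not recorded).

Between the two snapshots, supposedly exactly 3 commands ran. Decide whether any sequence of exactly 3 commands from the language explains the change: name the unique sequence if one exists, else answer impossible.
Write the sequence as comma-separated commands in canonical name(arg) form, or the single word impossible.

turn(left), back(2), back(2)

key: order matters: swapping turn(left) and back(2) lands elsewhere
start: (1, 4) facing E
[1] after turn(left): (1, 4) facing N
[2] after back(2): (1, 2) facing N
[3] after back(2): (1, 0) facing N
uniquely the one of 64 3-step routes that fits.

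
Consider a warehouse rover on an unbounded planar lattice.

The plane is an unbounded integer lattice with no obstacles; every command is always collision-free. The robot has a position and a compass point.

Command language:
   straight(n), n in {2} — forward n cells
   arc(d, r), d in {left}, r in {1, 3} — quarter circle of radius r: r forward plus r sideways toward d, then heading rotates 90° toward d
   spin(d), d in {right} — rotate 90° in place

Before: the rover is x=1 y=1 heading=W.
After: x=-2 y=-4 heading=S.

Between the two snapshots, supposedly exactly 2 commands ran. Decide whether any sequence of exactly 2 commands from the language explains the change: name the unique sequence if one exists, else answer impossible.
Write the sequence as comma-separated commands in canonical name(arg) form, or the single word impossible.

arc(left, 3), straight(2)

key: order matters: swapping arc(left, 3) and straight(2) lands elsewhere
t0: x=1 y=1 heading=W
step 1 (arc(left, 3)): x=-2 y=-2 heading=S
step 2 (straight(2)): x=-2 y=-4 heading=S
uniquely the one of 16 2-step routes that fits.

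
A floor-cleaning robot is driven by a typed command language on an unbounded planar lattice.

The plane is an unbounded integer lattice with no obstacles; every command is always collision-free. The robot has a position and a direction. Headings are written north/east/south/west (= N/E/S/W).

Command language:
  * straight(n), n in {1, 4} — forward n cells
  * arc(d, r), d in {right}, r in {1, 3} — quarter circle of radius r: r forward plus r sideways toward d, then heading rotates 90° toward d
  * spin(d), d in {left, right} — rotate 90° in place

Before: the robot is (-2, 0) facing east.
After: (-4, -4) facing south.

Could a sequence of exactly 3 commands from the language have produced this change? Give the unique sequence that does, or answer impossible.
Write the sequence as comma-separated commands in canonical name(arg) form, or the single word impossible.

arc(right, 1), arc(right, 3), spin(left)

key: cell and facing (now S) both changed — the 3 commands mix motion and turning
start: (-2, 0) facing east
1. arc(right, 1) → (-1, -1) facing south
2. arc(right, 3) → (-4, -4) facing west
3. spin(left) → (-4, -4) facing south
no other 3-command option fits: unique.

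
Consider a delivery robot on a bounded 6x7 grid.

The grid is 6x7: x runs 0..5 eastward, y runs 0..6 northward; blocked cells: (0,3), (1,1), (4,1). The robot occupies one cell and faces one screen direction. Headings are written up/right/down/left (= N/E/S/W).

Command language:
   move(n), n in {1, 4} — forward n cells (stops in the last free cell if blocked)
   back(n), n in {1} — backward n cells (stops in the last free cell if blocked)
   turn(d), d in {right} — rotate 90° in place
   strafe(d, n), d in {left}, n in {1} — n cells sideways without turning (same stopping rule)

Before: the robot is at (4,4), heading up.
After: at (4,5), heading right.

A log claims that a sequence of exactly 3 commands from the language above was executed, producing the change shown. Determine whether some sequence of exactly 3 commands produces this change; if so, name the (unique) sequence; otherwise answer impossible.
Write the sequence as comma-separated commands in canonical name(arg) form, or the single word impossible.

key: position moved to (4,5) AND the heading swung to E — translation plus rotation needed
begin: at (4,4), heading up
1. move(4) → at (4,6), heading up
2. back(1) → at (4,5), heading up
3. turn(right) → at (4,5), heading right
no rival 3-sequence matches.

move(4), back(1), turn(right)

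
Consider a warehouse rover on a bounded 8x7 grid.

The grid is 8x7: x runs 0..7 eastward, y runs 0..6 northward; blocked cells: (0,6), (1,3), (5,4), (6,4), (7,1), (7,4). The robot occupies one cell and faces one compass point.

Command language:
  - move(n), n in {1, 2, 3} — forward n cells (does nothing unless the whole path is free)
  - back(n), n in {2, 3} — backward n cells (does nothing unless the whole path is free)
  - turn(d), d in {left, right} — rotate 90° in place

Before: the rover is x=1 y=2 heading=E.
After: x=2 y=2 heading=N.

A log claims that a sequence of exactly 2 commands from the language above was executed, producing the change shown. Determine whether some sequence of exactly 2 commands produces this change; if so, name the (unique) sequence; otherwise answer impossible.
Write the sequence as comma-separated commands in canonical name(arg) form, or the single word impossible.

move(1), turn(left)

key: cell and facing (now N) both changed — the 2 commands mix motion and turning
start: x=1 y=2 heading=E
[1] after move(1): x=2 y=2 heading=E
[2] after turn(left): x=2 y=2 heading=N
no rival 2-sequence matches.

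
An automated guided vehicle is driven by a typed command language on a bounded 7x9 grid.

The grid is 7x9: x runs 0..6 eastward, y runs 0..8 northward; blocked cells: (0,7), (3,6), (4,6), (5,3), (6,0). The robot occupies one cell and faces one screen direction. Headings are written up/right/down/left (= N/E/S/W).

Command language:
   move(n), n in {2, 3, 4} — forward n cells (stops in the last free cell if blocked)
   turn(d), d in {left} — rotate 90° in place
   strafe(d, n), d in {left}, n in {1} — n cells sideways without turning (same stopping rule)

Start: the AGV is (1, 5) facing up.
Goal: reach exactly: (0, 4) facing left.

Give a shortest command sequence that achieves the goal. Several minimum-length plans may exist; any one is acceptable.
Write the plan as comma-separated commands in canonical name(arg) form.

start: (1, 5) facing up
step 1 (strafe(left, 1)): (0, 5) facing up
step 2 (turn(left)): (0, 5) facing left
step 3 (strafe(left, 1)): (0, 4) facing left
shorter routes all fall short; 3 is best.

strafe(left, 1), turn(left), strafe(left, 1)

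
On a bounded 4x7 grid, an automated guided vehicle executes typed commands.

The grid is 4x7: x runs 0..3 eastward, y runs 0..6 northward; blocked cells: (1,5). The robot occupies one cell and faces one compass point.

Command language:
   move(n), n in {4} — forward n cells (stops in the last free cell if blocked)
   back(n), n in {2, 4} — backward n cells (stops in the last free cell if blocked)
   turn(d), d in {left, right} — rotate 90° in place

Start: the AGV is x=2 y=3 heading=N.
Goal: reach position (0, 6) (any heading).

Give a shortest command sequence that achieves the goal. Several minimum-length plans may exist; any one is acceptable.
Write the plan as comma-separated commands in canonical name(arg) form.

start: x=2 y=3 heading=N
step 1 (move(4)): x=2 y=6 heading=N
step 2 (turn(right)): x=2 y=6 heading=E
step 3 (back(2)): x=0 y=6 heading=E
nothing shorter than 3 reaches the goal.

move(4), turn(right), back(2)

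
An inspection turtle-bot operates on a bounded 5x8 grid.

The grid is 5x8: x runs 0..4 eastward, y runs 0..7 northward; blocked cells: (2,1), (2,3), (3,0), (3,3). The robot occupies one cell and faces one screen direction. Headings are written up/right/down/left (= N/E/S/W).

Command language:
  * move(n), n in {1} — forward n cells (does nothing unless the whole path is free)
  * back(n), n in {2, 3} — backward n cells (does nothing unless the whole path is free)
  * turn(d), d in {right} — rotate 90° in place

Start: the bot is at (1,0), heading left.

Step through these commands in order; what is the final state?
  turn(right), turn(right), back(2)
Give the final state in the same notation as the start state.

at (1,0), heading right

begin: at (1,0), heading left
step 1 (turn(right)): at (1,0), heading up
step 2 (turn(right)): at (1,0), heading right
step 3 (back(2)): at (1,0), heading right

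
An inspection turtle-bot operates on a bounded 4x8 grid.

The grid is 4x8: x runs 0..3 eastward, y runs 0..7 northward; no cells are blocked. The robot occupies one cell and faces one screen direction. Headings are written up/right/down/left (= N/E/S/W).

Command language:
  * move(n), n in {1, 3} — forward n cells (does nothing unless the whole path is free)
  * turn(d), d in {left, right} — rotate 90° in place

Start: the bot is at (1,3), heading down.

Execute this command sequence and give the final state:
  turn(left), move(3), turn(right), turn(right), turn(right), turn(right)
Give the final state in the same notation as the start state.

t0: at (1,3), heading down
step 1 (turn(left)): at (1,3), heading right
step 2 (move(3)): at (1,3), heading right
step 3 (turn(right)): at (1,3), heading down
step 4 (turn(right)): at (1,3), heading left
step 5 (turn(right)): at (1,3), heading up
step 6 (turn(right)): at (1,3), heading right

at (1,3), heading right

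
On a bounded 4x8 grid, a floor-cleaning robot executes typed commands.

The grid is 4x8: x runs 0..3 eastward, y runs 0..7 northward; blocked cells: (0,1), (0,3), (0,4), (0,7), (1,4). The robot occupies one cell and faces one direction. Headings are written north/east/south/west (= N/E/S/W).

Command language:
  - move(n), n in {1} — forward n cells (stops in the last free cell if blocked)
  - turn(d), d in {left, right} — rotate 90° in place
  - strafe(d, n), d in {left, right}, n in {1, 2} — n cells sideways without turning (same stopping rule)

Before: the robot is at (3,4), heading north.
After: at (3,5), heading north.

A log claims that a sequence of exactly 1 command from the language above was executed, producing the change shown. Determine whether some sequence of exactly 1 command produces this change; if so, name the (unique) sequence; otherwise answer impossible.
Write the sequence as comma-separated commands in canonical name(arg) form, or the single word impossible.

key: heading stays N — the single command does not turn
from: at (3,4), heading north
[1] after move(1): at (3,5), heading north
no other 1-command option fits: unique.

move(1)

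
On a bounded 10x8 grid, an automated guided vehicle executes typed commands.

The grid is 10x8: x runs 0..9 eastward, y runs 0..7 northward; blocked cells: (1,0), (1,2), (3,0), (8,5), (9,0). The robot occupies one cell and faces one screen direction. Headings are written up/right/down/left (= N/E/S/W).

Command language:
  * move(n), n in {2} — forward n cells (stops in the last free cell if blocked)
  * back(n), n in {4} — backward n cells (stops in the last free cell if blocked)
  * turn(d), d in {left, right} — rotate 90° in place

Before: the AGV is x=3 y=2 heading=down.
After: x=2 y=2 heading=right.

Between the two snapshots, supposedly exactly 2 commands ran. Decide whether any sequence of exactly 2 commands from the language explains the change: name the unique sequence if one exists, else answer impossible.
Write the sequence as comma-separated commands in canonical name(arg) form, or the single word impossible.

key: back(4) is stopped early by the blocked cell at (1,2)
begin: x=3 y=2 heading=down
1. turn(left) → x=3 y=2 heading=right
2. back(4) → x=2 y=2 heading=right
no rival 2-sequence matches.

turn(left), back(4)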